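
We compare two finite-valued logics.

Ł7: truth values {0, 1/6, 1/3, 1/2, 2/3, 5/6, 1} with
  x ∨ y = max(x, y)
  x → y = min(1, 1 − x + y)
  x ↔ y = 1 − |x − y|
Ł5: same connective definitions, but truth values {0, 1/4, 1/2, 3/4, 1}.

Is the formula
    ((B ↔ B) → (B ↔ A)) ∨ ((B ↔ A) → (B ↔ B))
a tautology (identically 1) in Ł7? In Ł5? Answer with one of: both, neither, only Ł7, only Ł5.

In Ł7: every assignment gives 1 — tautology.
In Ł5: every assignment gives 1 — tautology.

both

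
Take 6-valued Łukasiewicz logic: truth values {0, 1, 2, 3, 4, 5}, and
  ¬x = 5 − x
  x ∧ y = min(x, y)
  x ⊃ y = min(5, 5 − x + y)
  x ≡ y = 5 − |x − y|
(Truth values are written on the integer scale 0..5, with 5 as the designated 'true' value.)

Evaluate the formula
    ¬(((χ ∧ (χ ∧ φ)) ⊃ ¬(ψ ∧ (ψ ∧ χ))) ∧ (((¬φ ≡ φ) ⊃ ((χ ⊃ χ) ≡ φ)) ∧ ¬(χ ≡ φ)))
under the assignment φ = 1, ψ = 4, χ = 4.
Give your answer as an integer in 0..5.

χ ∧ φ = 4 ∧ 1 = 1
χ ∧ (χ ∧ φ) = 4 ∧ 1 = 1
ψ ∧ χ = 4 ∧ 4 = 4
ψ ∧ (ψ ∧ χ) = 4 ∧ 4 = 4
¬(ψ ∧ (ψ ∧ χ)) = ¬4 = 1
(χ ∧ (χ ∧ φ)) ⊃ ¬(ψ ∧ (ψ ∧ χ)) = 1 ⊃ 1 = 5
¬φ = ¬1 = 4
¬φ ≡ φ = 4 ≡ 1 = 2
χ ⊃ χ = 4 ⊃ 4 = 5
(χ ⊃ χ) ≡ φ = 5 ≡ 1 = 1
(¬φ ≡ φ) ⊃ ((χ ⊃ χ) ≡ φ) = 2 ⊃ 1 = 4
χ ≡ φ = 4 ≡ 1 = 2
¬(χ ≡ φ) = ¬2 = 3
((¬φ ≡ φ) ⊃ ((χ ⊃ χ) ≡ φ)) ∧ ¬(χ ≡ φ) = 4 ∧ 3 = 3
((χ ∧ (χ ∧ φ)) ⊃ ¬(ψ ∧ (ψ ∧ χ))) ∧ (((¬φ ≡ φ) ⊃ ((χ ⊃ χ) ≡ φ)) ∧ ¬(χ ≡ φ)) = 5 ∧ 3 = 3
¬(((χ ∧ (χ ∧ φ)) ⊃ ¬(ψ ∧ (ψ ∧ χ))) ∧ (((¬φ ≡ φ) ⊃ ((χ ⊃ χ) ≡ φ)) ∧ ¬(χ ≡ φ))) = ¬3 = 2

2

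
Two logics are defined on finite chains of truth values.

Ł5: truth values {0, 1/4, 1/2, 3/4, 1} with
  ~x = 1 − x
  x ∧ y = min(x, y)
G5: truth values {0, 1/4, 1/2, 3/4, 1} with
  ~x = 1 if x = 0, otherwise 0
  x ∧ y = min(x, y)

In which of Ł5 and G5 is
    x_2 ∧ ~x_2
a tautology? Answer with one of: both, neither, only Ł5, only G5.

neither

In Ł5: at x_2 = 0 the value is 0 — not a tautology.
In G5: at x_2 = 0 the value is 0 — not a tautology.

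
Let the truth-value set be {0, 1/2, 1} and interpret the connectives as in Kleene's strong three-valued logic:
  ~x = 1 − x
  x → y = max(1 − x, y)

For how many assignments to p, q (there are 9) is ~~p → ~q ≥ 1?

5

p = 0, q = 0 ↦ 1  ≥
p = 0, q = 1/2 ↦ 1  ≥
p = 0, q = 1 ↦ 1  ≥
p = 1/2, q = 0 ↦ 1  ≥
p = 1/2, q = 1/2 ↦ 1/2  <
p = 1/2, q = 1 ↦ 1/2  <
p = 1, q = 0 ↦ 1  ≥
p = 1, q = 1/2 ↦ 1/2  <
p = 1, q = 1 ↦ 0  <
So 5 of the 9 assignments meet the threshold.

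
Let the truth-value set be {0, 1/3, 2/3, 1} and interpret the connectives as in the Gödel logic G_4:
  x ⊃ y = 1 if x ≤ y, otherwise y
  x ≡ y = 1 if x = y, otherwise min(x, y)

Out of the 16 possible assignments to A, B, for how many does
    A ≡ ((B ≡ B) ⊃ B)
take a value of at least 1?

A = 0, B = 0 ↦ 1  ≥
A = 0, B = 1/3 ↦ 0  <
A = 0, B = 2/3 ↦ 0  <
A = 0, B = 1 ↦ 0  <
A = 1/3, B = 0 ↦ 0  <
A = 1/3, B = 1/3 ↦ 1  ≥
A = 1/3, B = 2/3 ↦ 1/3  <
A = 1/3, B = 1 ↦ 1/3  <
A = 2/3, B = 0 ↦ 0  <
A = 2/3, B = 1/3 ↦ 1/3  <
A = 2/3, B = 2/3 ↦ 1  ≥
A = 2/3, B = 1 ↦ 2/3  <
A = 1, B = 0 ↦ 0  <
A = 1, B = 1/3 ↦ 1/3  <
A = 1, B = 2/3 ↦ 2/3  <
A = 1, B = 1 ↦ 1  ≥
So 4 of the 16 assignments meet the threshold.

4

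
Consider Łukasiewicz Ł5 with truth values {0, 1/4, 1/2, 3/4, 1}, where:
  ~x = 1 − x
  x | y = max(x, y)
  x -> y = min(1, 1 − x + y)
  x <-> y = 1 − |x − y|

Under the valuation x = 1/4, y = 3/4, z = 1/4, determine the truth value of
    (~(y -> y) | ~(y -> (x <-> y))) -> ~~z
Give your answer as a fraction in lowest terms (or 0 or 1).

1

y -> y = 3/4 -> 3/4 = 1
~(y -> y) = ~1 = 0
x <-> y = 1/4 <-> 3/4 = 1/2
y -> (x <-> y) = 3/4 -> 1/2 = 3/4
~(y -> (x <-> y)) = ~3/4 = 1/4
~(y -> y) | ~(y -> (x <-> y)) = 0 | 1/4 = 1/4
~z = ~1/4 = 3/4
~~z = ~3/4 = 1/4
(~(y -> y) | ~(y -> (x <-> y))) -> ~~z = 1/4 -> 1/4 = 1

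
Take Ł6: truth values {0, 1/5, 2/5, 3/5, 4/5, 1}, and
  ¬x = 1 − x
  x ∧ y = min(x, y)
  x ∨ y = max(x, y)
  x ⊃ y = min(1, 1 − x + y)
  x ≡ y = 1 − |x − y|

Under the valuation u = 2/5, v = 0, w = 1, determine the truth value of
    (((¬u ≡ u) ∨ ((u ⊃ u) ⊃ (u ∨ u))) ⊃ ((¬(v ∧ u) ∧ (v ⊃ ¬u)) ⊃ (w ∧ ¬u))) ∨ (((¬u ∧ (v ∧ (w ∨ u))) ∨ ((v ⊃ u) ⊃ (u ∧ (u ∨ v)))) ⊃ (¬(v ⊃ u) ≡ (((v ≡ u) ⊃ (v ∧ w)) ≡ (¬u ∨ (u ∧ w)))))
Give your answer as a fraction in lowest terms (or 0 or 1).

¬u = ¬2/5 = 3/5
¬u ≡ u = 3/5 ≡ 2/5 = 4/5
u ⊃ u = 2/5 ⊃ 2/5 = 1
u ∨ u = 2/5 ∨ 2/5 = 2/5
(u ⊃ u) ⊃ (u ∨ u) = 1 ⊃ 2/5 = 2/5
(¬u ≡ u) ∨ ((u ⊃ u) ⊃ (u ∨ u)) = 4/5 ∨ 2/5 = 4/5
v ∧ u = 0 ∧ 2/5 = 0
¬(v ∧ u) = ¬0 = 1
¬u = ¬2/5 = 3/5
v ⊃ ¬u = 0 ⊃ 3/5 = 1
¬(v ∧ u) ∧ (v ⊃ ¬u) = 1 ∧ 1 = 1
¬u = ¬2/5 = 3/5
w ∧ ¬u = 1 ∧ 3/5 = 3/5
(¬(v ∧ u) ∧ (v ⊃ ¬u)) ⊃ (w ∧ ¬u) = 1 ⊃ 3/5 = 3/5
((¬u ≡ u) ∨ ((u ⊃ u) ⊃ (u ∨ u))) ⊃ ((¬(v ∧ u) ∧ (v ⊃ ¬u)) ⊃ (w ∧ ¬u)) = 4/5 ⊃ 3/5 = 4/5
¬u = ¬2/5 = 3/5
w ∨ u = 1 ∨ 2/5 = 1
v ∧ (w ∨ u) = 0 ∧ 1 = 0
¬u ∧ (v ∧ (w ∨ u)) = 3/5 ∧ 0 = 0
v ⊃ u = 0 ⊃ 2/5 = 1
u ∨ v = 2/5 ∨ 0 = 2/5
u ∧ (u ∨ v) = 2/5 ∧ 2/5 = 2/5
(v ⊃ u) ⊃ (u ∧ (u ∨ v)) = 1 ⊃ 2/5 = 2/5
(¬u ∧ (v ∧ (w ∨ u))) ∨ ((v ⊃ u) ⊃ (u ∧ (u ∨ v))) = 0 ∨ 2/5 = 2/5
v ⊃ u = 0 ⊃ 2/5 = 1
¬(v ⊃ u) = ¬1 = 0
v ≡ u = 0 ≡ 2/5 = 3/5
v ∧ w = 0 ∧ 1 = 0
(v ≡ u) ⊃ (v ∧ w) = 3/5 ⊃ 0 = 2/5
¬u = ¬2/5 = 3/5
u ∧ w = 2/5 ∧ 1 = 2/5
¬u ∨ (u ∧ w) = 3/5 ∨ 2/5 = 3/5
((v ≡ u) ⊃ (v ∧ w)) ≡ (¬u ∨ (u ∧ w)) = 2/5 ≡ 3/5 = 4/5
¬(v ⊃ u) ≡ (((v ≡ u) ⊃ (v ∧ w)) ≡ (¬u ∨ (u ∧ w))) = 0 ≡ 4/5 = 1/5
((¬u ∧ (v ∧ (w ∨ u))) ∨ ((v ⊃ u) ⊃ (u ∧ (u ∨ v)))) ⊃ (¬(v ⊃ u) ≡ (((v ≡ u) ⊃ (v ∧ w)) ≡ (¬u ∨ (u ∧ w)))) = 2/5 ⊃ 1/5 = 4/5
(((¬u ≡ u) ∨ ((u ⊃ u) ⊃ (u ∨ u))) ⊃ ((¬(v ∧ u) ∧ (v ⊃ ¬u)) ⊃ (w ∧ ¬u))) ∨ (((¬u ∧ (v ∧ (w ∨ u))) ∨ ((v ⊃ u) ⊃ (u ∧ (u ∨ v)))) ⊃ (¬(v ⊃ u) ≡ (((v ≡ u) ⊃ (v ∧ w)) ≡ (¬u ∨ (u ∧ w))))) = 4/5 ∨ 4/5 = 4/5

4/5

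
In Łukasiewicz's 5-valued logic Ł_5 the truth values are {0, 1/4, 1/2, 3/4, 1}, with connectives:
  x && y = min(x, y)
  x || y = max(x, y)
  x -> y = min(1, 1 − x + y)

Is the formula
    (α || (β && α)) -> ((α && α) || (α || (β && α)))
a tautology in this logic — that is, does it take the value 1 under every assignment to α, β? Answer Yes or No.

At α = 1/2, β = 1/4, for instance:
β && α = 1/4 && 1/2 = 1/4
α || (β && α) = 1/2 || 1/4 = 1/2
α && α = 1/2 && 1/2 = 1/2
(α && α) || (α || (β && α)) = 1/2 || 1/2 = 1/2
(α || (β && α)) -> ((α && α) || (α || (β && α))) = 1/2 -> 1/2 = 1
and checking the remaining 24 assignments likewise gives ≥ 1 in every case.

Yes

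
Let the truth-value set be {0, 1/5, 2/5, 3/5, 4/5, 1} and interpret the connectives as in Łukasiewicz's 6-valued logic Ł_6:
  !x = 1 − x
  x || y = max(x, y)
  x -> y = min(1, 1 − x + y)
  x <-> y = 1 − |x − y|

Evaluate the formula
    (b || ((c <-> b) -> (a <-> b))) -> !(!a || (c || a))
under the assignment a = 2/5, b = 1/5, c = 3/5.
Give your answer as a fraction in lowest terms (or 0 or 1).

2/5

c <-> b = 3/5 <-> 1/5 = 3/5
a <-> b = 2/5 <-> 1/5 = 4/5
(c <-> b) -> (a <-> b) = 3/5 -> 4/5 = 1
b || ((c <-> b) -> (a <-> b)) = 1/5 || 1 = 1
!a = !2/5 = 3/5
c || a = 3/5 || 2/5 = 3/5
!a || (c || a) = 3/5 || 3/5 = 3/5
!(!a || (c || a)) = !3/5 = 2/5
(b || ((c <-> b) -> (a <-> b))) -> !(!a || (c || a)) = 1 -> 2/5 = 2/5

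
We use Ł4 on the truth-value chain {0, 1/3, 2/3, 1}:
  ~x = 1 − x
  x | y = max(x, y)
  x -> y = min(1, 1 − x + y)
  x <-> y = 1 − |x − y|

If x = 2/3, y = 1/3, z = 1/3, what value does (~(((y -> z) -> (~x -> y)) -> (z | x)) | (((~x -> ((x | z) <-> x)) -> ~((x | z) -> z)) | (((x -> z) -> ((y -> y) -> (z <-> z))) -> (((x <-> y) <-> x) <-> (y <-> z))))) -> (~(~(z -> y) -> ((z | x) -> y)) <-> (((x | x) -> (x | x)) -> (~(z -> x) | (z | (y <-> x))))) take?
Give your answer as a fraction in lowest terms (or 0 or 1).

y -> z = 1/3 -> 1/3 = 1
~x = ~2/3 = 1/3
~x -> y = 1/3 -> 1/3 = 1
(y -> z) -> (~x -> y) = 1 -> 1 = 1
z | x = 1/3 | 2/3 = 2/3
((y -> z) -> (~x -> y)) -> (z | x) = 1 -> 2/3 = 2/3
~(((y -> z) -> (~x -> y)) -> (z | x)) = ~2/3 = 1/3
~x = ~2/3 = 1/3
x | z = 2/3 | 1/3 = 2/3
(x | z) <-> x = 2/3 <-> 2/3 = 1
~x -> ((x | z) <-> x) = 1/3 -> 1 = 1
x | z = 2/3 | 1/3 = 2/3
(x | z) -> z = 2/3 -> 1/3 = 2/3
~((x | z) -> z) = ~2/3 = 1/3
(~x -> ((x | z) <-> x)) -> ~((x | z) -> z) = 1 -> 1/3 = 1/3
x -> z = 2/3 -> 1/3 = 2/3
y -> y = 1/3 -> 1/3 = 1
z <-> z = 1/3 <-> 1/3 = 1
(y -> y) -> (z <-> z) = 1 -> 1 = 1
(x -> z) -> ((y -> y) -> (z <-> z)) = 2/3 -> 1 = 1
x <-> y = 2/3 <-> 1/3 = 2/3
(x <-> y) <-> x = 2/3 <-> 2/3 = 1
y <-> z = 1/3 <-> 1/3 = 1
((x <-> y) <-> x) <-> (y <-> z) = 1 <-> 1 = 1
((x -> z) -> ((y -> y) -> (z <-> z))) -> (((x <-> y) <-> x) <-> (y <-> z)) = 1 -> 1 = 1
((~x -> ((x | z) <-> x)) -> ~((x | z) -> z)) | (((x -> z) -> ((y -> y) -> (z <-> z))) -> (((x <-> y) <-> x) <-> (y <-> z))) = 1/3 | 1 = 1
~(((y -> z) -> (~x -> y)) -> (z | x)) | (((~x -> ((x | z) <-> x)) -> ~((x | z) -> z)) | (((x -> z) -> ((y -> y) -> (z <-> z))) -> (((x <-> y) <-> x) <-> (y <-> z)))) = 1/3 | 1 = 1
z -> y = 1/3 -> 1/3 = 1
~(z -> y) = ~1 = 0
z | x = 1/3 | 2/3 = 2/3
(z | x) -> y = 2/3 -> 1/3 = 2/3
~(z -> y) -> ((z | x) -> y) = 0 -> 2/3 = 1
~(~(z -> y) -> ((z | x) -> y)) = ~1 = 0
x | x = 2/3 | 2/3 = 2/3
x | x = 2/3 | 2/3 = 2/3
(x | x) -> (x | x) = 2/3 -> 2/3 = 1
z -> x = 1/3 -> 2/3 = 1
~(z -> x) = ~1 = 0
y <-> x = 1/3 <-> 2/3 = 2/3
z | (y <-> x) = 1/3 | 2/3 = 2/3
~(z -> x) | (z | (y <-> x)) = 0 | 2/3 = 2/3
((x | x) -> (x | x)) -> (~(z -> x) | (z | (y <-> x))) = 1 -> 2/3 = 2/3
~(~(z -> y) -> ((z | x) -> y)) <-> (((x | x) -> (x | x)) -> (~(z -> x) | (z | (y <-> x)))) = 0 <-> 2/3 = 1/3
(~(((y -> z) -> (~x -> y)) -> (z | x)) | (((~x -> ((x | z) <-> x)) -> ~((x | z) -> z)) | (((x -> z) -> ((y -> y) -> (z <-> z))) -> (((x <-> y) <-> x) <-> (y <-> z))))) -> (~(~(z -> y) -> ((z | x) -> y)) <-> (((x | x) -> (x | x)) -> (~(z -> x) | (z | (y <-> x))))) = 1 -> 1/3 = 1/3

1/3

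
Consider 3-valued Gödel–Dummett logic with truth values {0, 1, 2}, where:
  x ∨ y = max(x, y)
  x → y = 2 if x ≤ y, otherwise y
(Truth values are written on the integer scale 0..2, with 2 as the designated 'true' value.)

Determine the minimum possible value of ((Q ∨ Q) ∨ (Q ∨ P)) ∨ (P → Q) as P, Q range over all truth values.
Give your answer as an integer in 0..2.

Take P = 1, Q = 0:
Q ∨ Q = 0 ∨ 0 = 0
Q ∨ P = 0 ∨ 1 = 1
(Q ∨ Q) ∨ (Q ∨ P) = 0 ∨ 1 = 1
P → Q = 1 → 0 = 0
((Q ∨ Q) ∨ (Q ∨ P)) ∨ (P → Q) = 1 ∨ 0 = 1
No assignment yields a value below 1, so this is the minimum.

1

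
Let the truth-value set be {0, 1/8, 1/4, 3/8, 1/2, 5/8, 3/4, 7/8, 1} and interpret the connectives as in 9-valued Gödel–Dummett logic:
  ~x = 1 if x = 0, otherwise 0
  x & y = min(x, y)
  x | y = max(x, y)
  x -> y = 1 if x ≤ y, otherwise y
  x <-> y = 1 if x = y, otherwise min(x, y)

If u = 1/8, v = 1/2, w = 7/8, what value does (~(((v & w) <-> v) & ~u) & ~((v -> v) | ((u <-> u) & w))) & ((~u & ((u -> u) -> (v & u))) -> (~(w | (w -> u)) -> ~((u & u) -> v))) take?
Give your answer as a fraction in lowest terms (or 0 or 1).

0

v & w = 1/2 & 7/8 = 1/2
(v & w) <-> v = 1/2 <-> 1/2 = 1
~u = ~1/8 = 0
((v & w) <-> v) & ~u = 1 & 0 = 0
~(((v & w) <-> v) & ~u) = ~0 = 1
v -> v = 1/2 -> 1/2 = 1
u <-> u = 1/8 <-> 1/8 = 1
(u <-> u) & w = 1 & 7/8 = 7/8
(v -> v) | ((u <-> u) & w) = 1 | 7/8 = 1
~((v -> v) | ((u <-> u) & w)) = ~1 = 0
~(((v & w) <-> v) & ~u) & ~((v -> v) | ((u <-> u) & w)) = 1 & 0 = 0
~u = ~1/8 = 0
u -> u = 1/8 -> 1/8 = 1
v & u = 1/2 & 1/8 = 1/8
(u -> u) -> (v & u) = 1 -> 1/8 = 1/8
~u & ((u -> u) -> (v & u)) = 0 & 1/8 = 0
w -> u = 7/8 -> 1/8 = 1/8
w | (w -> u) = 7/8 | 1/8 = 7/8
~(w | (w -> u)) = ~7/8 = 0
u & u = 1/8 & 1/8 = 1/8
(u & u) -> v = 1/8 -> 1/2 = 1
~((u & u) -> v) = ~1 = 0
~(w | (w -> u)) -> ~((u & u) -> v) = 0 -> 0 = 1
(~u & ((u -> u) -> (v & u))) -> (~(w | (w -> u)) -> ~((u & u) -> v)) = 0 -> 1 = 1
(~(((v & w) <-> v) & ~u) & ~((v -> v) | ((u <-> u) & w))) & ((~u & ((u -> u) -> (v & u))) -> (~(w | (w -> u)) -> ~((u & u) -> v))) = 0 & 1 = 0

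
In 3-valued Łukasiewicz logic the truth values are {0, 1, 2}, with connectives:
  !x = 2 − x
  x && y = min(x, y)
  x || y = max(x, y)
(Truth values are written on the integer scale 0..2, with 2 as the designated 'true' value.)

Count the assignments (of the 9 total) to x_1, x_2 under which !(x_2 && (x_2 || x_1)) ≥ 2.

3

x_1 = 0, x_2 = 0 ↦ 2  ≥
x_1 = 0, x_2 = 1 ↦ 1  <
x_1 = 0, x_2 = 2 ↦ 0  <
x_1 = 1, x_2 = 0 ↦ 2  ≥
x_1 = 1, x_2 = 1 ↦ 1  <
x_1 = 1, x_2 = 2 ↦ 0  <
x_1 = 2, x_2 = 0 ↦ 2  ≥
x_1 = 2, x_2 = 1 ↦ 1  <
x_1 = 2, x_2 = 2 ↦ 0  <
So 3 of the 9 assignments meet the threshold.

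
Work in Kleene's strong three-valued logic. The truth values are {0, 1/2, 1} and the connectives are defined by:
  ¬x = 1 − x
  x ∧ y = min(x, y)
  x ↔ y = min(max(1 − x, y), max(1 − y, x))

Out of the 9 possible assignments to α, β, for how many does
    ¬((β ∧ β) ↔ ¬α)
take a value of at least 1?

α = 0, β = 0 ↦ 1  ≥
α = 0, β = 1/2 ↦ 1/2  <
α = 0, β = 1 ↦ 0  <
α = 1/2, β = 0 ↦ 1/2  <
α = 1/2, β = 1/2 ↦ 1/2  <
α = 1/2, β = 1 ↦ 1/2  <
α = 1, β = 0 ↦ 0  <
α = 1, β = 1/2 ↦ 1/2  <
α = 1, β = 1 ↦ 1  ≥
So 2 of the 9 assignments meet the threshold.

2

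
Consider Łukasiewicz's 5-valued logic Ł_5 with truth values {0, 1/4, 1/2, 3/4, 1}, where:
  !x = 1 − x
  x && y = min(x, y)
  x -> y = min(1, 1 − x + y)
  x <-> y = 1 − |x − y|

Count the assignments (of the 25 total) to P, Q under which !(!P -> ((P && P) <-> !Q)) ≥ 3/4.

value 1: 1 assignment (counts)
value 3/4: 1 assignment (counts)
value 1/2: 2 assignments
value 1/4: 2 assignments
value 0: 19 assignments
So 2 of the 25 assignments meet the threshold.

2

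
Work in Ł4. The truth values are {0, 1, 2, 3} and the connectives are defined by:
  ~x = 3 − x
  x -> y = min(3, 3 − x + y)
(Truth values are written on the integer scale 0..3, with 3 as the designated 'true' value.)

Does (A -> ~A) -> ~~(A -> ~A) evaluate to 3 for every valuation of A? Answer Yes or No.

A = 0 ↦ 3
A = 1 ↦ 3
A = 2 ↦ 3
A = 3 ↦ 3
Every assignment gives a value ≥ 3.

Yes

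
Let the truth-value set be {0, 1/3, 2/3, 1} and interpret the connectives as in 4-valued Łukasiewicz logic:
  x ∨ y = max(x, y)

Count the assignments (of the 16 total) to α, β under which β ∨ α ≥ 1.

α = 0, β = 0 ↦ 0  <
α = 0, β = 1/3 ↦ 1/3  <
α = 0, β = 2/3 ↦ 2/3  <
α = 0, β = 1 ↦ 1  ≥
α = 1/3, β = 0 ↦ 1/3  <
α = 1/3, β = 1/3 ↦ 1/3  <
α = 1/3, β = 2/3 ↦ 2/3  <
α = 1/3, β = 1 ↦ 1  ≥
α = 2/3, β = 0 ↦ 2/3  <
α = 2/3, β = 1/3 ↦ 2/3  <
α = 2/3, β = 2/3 ↦ 2/3  <
α = 2/3, β = 1 ↦ 1  ≥
α = 1, β = 0 ↦ 1  ≥
α = 1, β = 1/3 ↦ 1  ≥
α = 1, β = 2/3 ↦ 1  ≥
α = 1, β = 1 ↦ 1  ≥
So 7 of the 16 assignments meet the threshold.

7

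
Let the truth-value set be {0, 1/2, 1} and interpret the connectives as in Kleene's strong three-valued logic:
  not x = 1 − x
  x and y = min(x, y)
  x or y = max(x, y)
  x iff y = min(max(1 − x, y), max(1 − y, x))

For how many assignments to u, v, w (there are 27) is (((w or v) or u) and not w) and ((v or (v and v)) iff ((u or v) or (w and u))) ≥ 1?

3

value 1: 3 assignments (counts)
value 1/2: 12 assignments
value 0: 12 assignments
So 3 of the 27 assignments meet the threshold.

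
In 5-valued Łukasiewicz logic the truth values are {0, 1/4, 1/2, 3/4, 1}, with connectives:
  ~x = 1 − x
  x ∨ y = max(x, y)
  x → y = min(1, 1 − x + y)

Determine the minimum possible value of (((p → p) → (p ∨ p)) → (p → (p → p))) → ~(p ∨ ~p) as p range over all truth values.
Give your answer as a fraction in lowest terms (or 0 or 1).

Take p = 0:
p → p = 0 → 0 = 1
p ∨ p = 0 ∨ 0 = 0
(p → p) → (p ∨ p) = 1 → 0 = 0
p → p = 0 → 0 = 1
p → (p → p) = 0 → 1 = 1
((p → p) → (p ∨ p)) → (p → (p → p)) = 0 → 1 = 1
~p = ~0 = 1
p ∨ ~p = 0 ∨ 1 = 1
~(p ∨ ~p) = ~1 = 0
(((p → p) → (p ∨ p)) → (p → (p → p))) → ~(p ∨ ~p) = 1 → 0 = 0
No assignment yields a value below 0, so this is the minimum.

0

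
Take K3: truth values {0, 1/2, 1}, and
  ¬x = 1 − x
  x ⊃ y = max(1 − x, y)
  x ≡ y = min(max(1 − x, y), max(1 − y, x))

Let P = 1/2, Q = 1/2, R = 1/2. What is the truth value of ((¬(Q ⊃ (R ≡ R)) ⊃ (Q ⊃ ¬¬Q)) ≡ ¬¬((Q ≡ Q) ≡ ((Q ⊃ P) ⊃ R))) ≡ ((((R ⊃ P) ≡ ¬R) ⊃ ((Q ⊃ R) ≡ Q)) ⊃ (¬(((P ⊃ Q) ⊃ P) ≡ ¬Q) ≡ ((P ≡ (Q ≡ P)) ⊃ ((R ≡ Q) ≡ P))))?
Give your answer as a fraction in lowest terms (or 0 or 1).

1/2

R ≡ R = 1/2 ≡ 1/2 = 1/2
Q ⊃ (R ≡ R) = 1/2 ⊃ 1/2 = 1/2
¬(Q ⊃ (R ≡ R)) = ¬1/2 = 1/2
¬Q = ¬1/2 = 1/2
¬¬Q = ¬1/2 = 1/2
Q ⊃ ¬¬Q = 1/2 ⊃ 1/2 = 1/2
¬(Q ⊃ (R ≡ R)) ⊃ (Q ⊃ ¬¬Q) = 1/2 ⊃ 1/2 = 1/2
Q ≡ Q = 1/2 ≡ 1/2 = 1/2
Q ⊃ P = 1/2 ⊃ 1/2 = 1/2
(Q ⊃ P) ⊃ R = 1/2 ⊃ 1/2 = 1/2
(Q ≡ Q) ≡ ((Q ⊃ P) ⊃ R) = 1/2 ≡ 1/2 = 1/2
¬((Q ≡ Q) ≡ ((Q ⊃ P) ⊃ R)) = ¬1/2 = 1/2
¬¬((Q ≡ Q) ≡ ((Q ⊃ P) ⊃ R)) = ¬1/2 = 1/2
(¬(Q ⊃ (R ≡ R)) ⊃ (Q ⊃ ¬¬Q)) ≡ ¬¬((Q ≡ Q) ≡ ((Q ⊃ P) ⊃ R)) = 1/2 ≡ 1/2 = 1/2
R ⊃ P = 1/2 ⊃ 1/2 = 1/2
¬R = ¬1/2 = 1/2
(R ⊃ P) ≡ ¬R = 1/2 ≡ 1/2 = 1/2
Q ⊃ R = 1/2 ⊃ 1/2 = 1/2
(Q ⊃ R) ≡ Q = 1/2 ≡ 1/2 = 1/2
((R ⊃ P) ≡ ¬R) ⊃ ((Q ⊃ R) ≡ Q) = 1/2 ⊃ 1/2 = 1/2
P ⊃ Q = 1/2 ⊃ 1/2 = 1/2
(P ⊃ Q) ⊃ P = 1/2 ⊃ 1/2 = 1/2
¬Q = ¬1/2 = 1/2
((P ⊃ Q) ⊃ P) ≡ ¬Q = 1/2 ≡ 1/2 = 1/2
¬(((P ⊃ Q) ⊃ P) ≡ ¬Q) = ¬1/2 = 1/2
Q ≡ P = 1/2 ≡ 1/2 = 1/2
P ≡ (Q ≡ P) = 1/2 ≡ 1/2 = 1/2
R ≡ Q = 1/2 ≡ 1/2 = 1/2
(R ≡ Q) ≡ P = 1/2 ≡ 1/2 = 1/2
(P ≡ (Q ≡ P)) ⊃ ((R ≡ Q) ≡ P) = 1/2 ⊃ 1/2 = 1/2
¬(((P ⊃ Q) ⊃ P) ≡ ¬Q) ≡ ((P ≡ (Q ≡ P)) ⊃ ((R ≡ Q) ≡ P)) = 1/2 ≡ 1/2 = 1/2
(((R ⊃ P) ≡ ¬R) ⊃ ((Q ⊃ R) ≡ Q)) ⊃ (¬(((P ⊃ Q) ⊃ P) ≡ ¬Q) ≡ ((P ≡ (Q ≡ P)) ⊃ ((R ≡ Q) ≡ P))) = 1/2 ⊃ 1/2 = 1/2
((¬(Q ⊃ (R ≡ R)) ⊃ (Q ⊃ ¬¬Q)) ≡ ¬¬((Q ≡ Q) ≡ ((Q ⊃ P) ⊃ R))) ≡ ((((R ⊃ P) ≡ ¬R) ⊃ ((Q ⊃ R) ≡ Q)) ⊃ (¬(((P ⊃ Q) ⊃ P) ≡ ¬Q) ≡ ((P ≡ (Q ≡ P)) ⊃ ((R ≡ Q) ≡ P)))) = 1/2 ≡ 1/2 = 1/2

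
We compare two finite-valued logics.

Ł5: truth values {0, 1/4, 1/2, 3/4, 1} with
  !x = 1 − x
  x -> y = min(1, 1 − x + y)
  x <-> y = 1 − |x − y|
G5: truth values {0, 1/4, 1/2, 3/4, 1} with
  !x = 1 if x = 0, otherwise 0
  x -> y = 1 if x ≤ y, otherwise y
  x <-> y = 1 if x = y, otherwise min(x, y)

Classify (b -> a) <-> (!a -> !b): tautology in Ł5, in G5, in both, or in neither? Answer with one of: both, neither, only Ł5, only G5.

In Ł5: every assignment gives 1 — tautology.
In G5: at a = 1/4, b = 1/2 the value is 1/4 — not a tautology.

only Ł5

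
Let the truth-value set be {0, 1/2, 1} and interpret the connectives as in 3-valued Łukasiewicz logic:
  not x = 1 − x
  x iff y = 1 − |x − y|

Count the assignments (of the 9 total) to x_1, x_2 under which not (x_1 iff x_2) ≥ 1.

2

x_1 = 0, x_2 = 0 ↦ 0  <
x_1 = 0, x_2 = 1/2 ↦ 1/2  <
x_1 = 0, x_2 = 1 ↦ 1  ≥
x_1 = 1/2, x_2 = 0 ↦ 1/2  <
x_1 = 1/2, x_2 = 1/2 ↦ 0  <
x_1 = 1/2, x_2 = 1 ↦ 1/2  <
x_1 = 1, x_2 = 0 ↦ 1  ≥
x_1 = 1, x_2 = 1/2 ↦ 1/2  <
x_1 = 1, x_2 = 1 ↦ 0  <
So 2 of the 9 assignments meet the threshold.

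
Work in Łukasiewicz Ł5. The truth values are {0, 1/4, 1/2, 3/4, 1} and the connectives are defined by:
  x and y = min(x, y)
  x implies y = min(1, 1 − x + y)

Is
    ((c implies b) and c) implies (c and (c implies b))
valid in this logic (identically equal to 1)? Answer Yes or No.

At b = 1, c = 3/4, for instance:
c implies b = 3/4 implies 1 = 1
(c implies b) and c = 1 and 3/4 = 3/4
c and (c implies b) = 3/4 and 1 = 3/4
((c implies b) and c) implies (c and (c implies b)) = 3/4 implies 3/4 = 1
and checking the remaining 24 assignments likewise gives ≥ 1 in every case.

Yes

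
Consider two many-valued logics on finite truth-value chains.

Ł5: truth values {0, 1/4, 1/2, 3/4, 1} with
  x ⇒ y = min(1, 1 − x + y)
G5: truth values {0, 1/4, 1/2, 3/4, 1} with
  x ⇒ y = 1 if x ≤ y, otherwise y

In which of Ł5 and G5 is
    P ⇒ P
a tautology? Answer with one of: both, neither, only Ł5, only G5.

In Ł5: every assignment gives 1 — tautology.
In G5: every assignment gives 1 — tautology.

both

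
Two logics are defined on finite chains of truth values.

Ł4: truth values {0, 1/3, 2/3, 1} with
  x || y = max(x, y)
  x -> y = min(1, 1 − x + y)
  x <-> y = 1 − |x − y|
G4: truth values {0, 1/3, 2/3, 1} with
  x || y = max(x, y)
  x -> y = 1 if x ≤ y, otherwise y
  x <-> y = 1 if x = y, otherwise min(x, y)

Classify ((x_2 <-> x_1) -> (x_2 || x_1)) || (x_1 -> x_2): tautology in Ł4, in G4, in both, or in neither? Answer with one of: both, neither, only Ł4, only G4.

only G4

In Ł4: at x_1 = 1/3, x_2 = 0 the value is 2/3 — not a tautology.
In G4: every assignment gives 1 — tautology.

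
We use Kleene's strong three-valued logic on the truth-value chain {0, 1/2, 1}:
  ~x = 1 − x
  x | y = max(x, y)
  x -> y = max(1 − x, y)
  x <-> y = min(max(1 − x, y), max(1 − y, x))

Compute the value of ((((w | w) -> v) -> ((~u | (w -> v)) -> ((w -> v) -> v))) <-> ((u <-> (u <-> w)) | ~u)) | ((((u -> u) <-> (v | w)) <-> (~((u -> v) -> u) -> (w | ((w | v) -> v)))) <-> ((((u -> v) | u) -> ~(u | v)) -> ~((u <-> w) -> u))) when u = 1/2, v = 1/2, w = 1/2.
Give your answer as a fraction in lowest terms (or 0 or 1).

w | w = 1/2 | 1/2 = 1/2
(w | w) -> v = 1/2 -> 1/2 = 1/2
~u = ~1/2 = 1/2
w -> v = 1/2 -> 1/2 = 1/2
~u | (w -> v) = 1/2 | 1/2 = 1/2
w -> v = 1/2 -> 1/2 = 1/2
(w -> v) -> v = 1/2 -> 1/2 = 1/2
(~u | (w -> v)) -> ((w -> v) -> v) = 1/2 -> 1/2 = 1/2
((w | w) -> v) -> ((~u | (w -> v)) -> ((w -> v) -> v)) = 1/2 -> 1/2 = 1/2
u <-> w = 1/2 <-> 1/2 = 1/2
u <-> (u <-> w) = 1/2 <-> 1/2 = 1/2
~u = ~1/2 = 1/2
(u <-> (u <-> w)) | ~u = 1/2 | 1/2 = 1/2
(((w | w) -> v) -> ((~u | (w -> v)) -> ((w -> v) -> v))) <-> ((u <-> (u <-> w)) | ~u) = 1/2 <-> 1/2 = 1/2
u -> u = 1/2 -> 1/2 = 1/2
v | w = 1/2 | 1/2 = 1/2
(u -> u) <-> (v | w) = 1/2 <-> 1/2 = 1/2
u -> v = 1/2 -> 1/2 = 1/2
(u -> v) -> u = 1/2 -> 1/2 = 1/2
~((u -> v) -> u) = ~1/2 = 1/2
w | v = 1/2 | 1/2 = 1/2
(w | v) -> v = 1/2 -> 1/2 = 1/2
w | ((w | v) -> v) = 1/2 | 1/2 = 1/2
~((u -> v) -> u) -> (w | ((w | v) -> v)) = 1/2 -> 1/2 = 1/2
((u -> u) <-> (v | w)) <-> (~((u -> v) -> u) -> (w | ((w | v) -> v))) = 1/2 <-> 1/2 = 1/2
u -> v = 1/2 -> 1/2 = 1/2
(u -> v) | u = 1/2 | 1/2 = 1/2
u | v = 1/2 | 1/2 = 1/2
~(u | v) = ~1/2 = 1/2
((u -> v) | u) -> ~(u | v) = 1/2 -> 1/2 = 1/2
u <-> w = 1/2 <-> 1/2 = 1/2
(u <-> w) -> u = 1/2 -> 1/2 = 1/2
~((u <-> w) -> u) = ~1/2 = 1/2
(((u -> v) | u) -> ~(u | v)) -> ~((u <-> w) -> u) = 1/2 -> 1/2 = 1/2
(((u -> u) <-> (v | w)) <-> (~((u -> v) -> u) -> (w | ((w | v) -> v)))) <-> ((((u -> v) | u) -> ~(u | v)) -> ~((u <-> w) -> u)) = 1/2 <-> 1/2 = 1/2
((((w | w) -> v) -> ((~u | (w -> v)) -> ((w -> v) -> v))) <-> ((u <-> (u <-> w)) | ~u)) | ((((u -> u) <-> (v | w)) <-> (~((u -> v) -> u) -> (w | ((w | v) -> v)))) <-> ((((u -> v) | u) -> ~(u | v)) -> ~((u <-> w) -> u))) = 1/2 | 1/2 = 1/2

1/2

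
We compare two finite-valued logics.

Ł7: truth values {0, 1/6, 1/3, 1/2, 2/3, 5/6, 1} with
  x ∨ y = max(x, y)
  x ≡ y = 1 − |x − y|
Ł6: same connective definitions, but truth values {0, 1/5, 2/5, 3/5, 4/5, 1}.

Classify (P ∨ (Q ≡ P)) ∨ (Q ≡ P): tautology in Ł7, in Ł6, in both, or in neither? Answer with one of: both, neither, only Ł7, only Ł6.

In Ł7: at P = 0, Q = 1/6 the value is 5/6 — not a tautology.
In Ł6: at P = 0, Q = 1/5 the value is 4/5 — not a tautology.

neither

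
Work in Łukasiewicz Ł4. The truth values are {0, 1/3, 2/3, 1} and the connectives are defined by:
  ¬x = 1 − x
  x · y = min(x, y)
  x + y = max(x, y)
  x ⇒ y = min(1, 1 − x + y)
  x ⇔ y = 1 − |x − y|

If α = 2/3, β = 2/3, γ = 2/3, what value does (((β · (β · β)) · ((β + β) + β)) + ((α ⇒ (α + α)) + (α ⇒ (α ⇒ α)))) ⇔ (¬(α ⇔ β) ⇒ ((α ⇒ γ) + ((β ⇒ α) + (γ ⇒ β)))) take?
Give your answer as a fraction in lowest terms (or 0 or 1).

β · β = 2/3 · 2/3 = 2/3
β · (β · β) = 2/3 · 2/3 = 2/3
β + β = 2/3 + 2/3 = 2/3
(β + β) + β = 2/3 + 2/3 = 2/3
(β · (β · β)) · ((β + β) + β) = 2/3 · 2/3 = 2/3
α + α = 2/3 + 2/3 = 2/3
α ⇒ (α + α) = 2/3 ⇒ 2/3 = 1
α ⇒ α = 2/3 ⇒ 2/3 = 1
α ⇒ (α ⇒ α) = 2/3 ⇒ 1 = 1
(α ⇒ (α + α)) + (α ⇒ (α ⇒ α)) = 1 + 1 = 1
((β · (β · β)) · ((β + β) + β)) + ((α ⇒ (α + α)) + (α ⇒ (α ⇒ α))) = 2/3 + 1 = 1
α ⇔ β = 2/3 ⇔ 2/3 = 1
¬(α ⇔ β) = ¬1 = 0
α ⇒ γ = 2/3 ⇒ 2/3 = 1
β ⇒ α = 2/3 ⇒ 2/3 = 1
γ ⇒ β = 2/3 ⇒ 2/3 = 1
(β ⇒ α) + (γ ⇒ β) = 1 + 1 = 1
(α ⇒ γ) + ((β ⇒ α) + (γ ⇒ β)) = 1 + 1 = 1
¬(α ⇔ β) ⇒ ((α ⇒ γ) + ((β ⇒ α) + (γ ⇒ β))) = 0 ⇒ 1 = 1
(((β · (β · β)) · ((β + β) + β)) + ((α ⇒ (α + α)) + (α ⇒ (α ⇒ α)))) ⇔ (¬(α ⇔ β) ⇒ ((α ⇒ γ) + ((β ⇒ α) + (γ ⇒ β)))) = 1 ⇔ 1 = 1

1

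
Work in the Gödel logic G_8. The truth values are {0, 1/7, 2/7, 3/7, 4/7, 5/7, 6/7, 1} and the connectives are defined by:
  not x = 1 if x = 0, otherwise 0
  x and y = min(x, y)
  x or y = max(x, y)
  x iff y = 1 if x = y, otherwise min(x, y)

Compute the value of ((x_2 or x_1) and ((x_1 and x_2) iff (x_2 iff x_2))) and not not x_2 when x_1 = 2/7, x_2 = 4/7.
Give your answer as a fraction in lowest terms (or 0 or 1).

x_2 or x_1 = 4/7 or 2/7 = 4/7
x_1 and x_2 = 2/7 and 4/7 = 2/7
x_2 iff x_2 = 4/7 iff 4/7 = 1
(x_1 and x_2) iff (x_2 iff x_2) = 2/7 iff 1 = 2/7
(x_2 or x_1) and ((x_1 and x_2) iff (x_2 iff x_2)) = 4/7 and 2/7 = 2/7
not x_2 = not 4/7 = 0
not not x_2 = not 0 = 1
((x_2 or x_1) and ((x_1 and x_2) iff (x_2 iff x_2))) and not not x_2 = 2/7 and 1 = 2/7

2/7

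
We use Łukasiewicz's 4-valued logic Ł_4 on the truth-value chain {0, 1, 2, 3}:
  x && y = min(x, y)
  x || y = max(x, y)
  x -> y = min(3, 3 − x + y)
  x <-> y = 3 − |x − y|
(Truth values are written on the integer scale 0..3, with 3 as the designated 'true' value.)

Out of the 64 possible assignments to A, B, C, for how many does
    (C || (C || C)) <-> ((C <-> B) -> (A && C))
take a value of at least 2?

value 3: 24 assignments (counts)
value 2: 25 assignments (counts)
value 1: 10 assignments
value 0: 5 assignments
So 49 of the 64 assignments meet the threshold.

49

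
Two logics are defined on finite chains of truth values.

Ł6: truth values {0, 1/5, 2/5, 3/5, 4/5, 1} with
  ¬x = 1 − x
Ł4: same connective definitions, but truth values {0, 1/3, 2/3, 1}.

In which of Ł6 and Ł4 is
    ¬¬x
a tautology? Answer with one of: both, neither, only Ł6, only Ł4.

In Ł6: at x = 0 the value is 0 — not a tautology.
In Ł4: at x = 0 the value is 0 — not a tautology.

neither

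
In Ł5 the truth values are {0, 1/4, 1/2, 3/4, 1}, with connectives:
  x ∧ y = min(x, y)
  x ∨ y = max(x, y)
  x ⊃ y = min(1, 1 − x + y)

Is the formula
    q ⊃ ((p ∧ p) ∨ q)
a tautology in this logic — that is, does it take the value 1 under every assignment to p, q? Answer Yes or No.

At p = 1/4, q = 0, for instance:
p ∧ p = 1/4 ∧ 1/4 = 1/4
(p ∧ p) ∨ q = 1/4 ∨ 0 = 1/4
q ⊃ ((p ∧ p) ∨ q) = 0 ⊃ 1/4 = 1
and checking the remaining 24 assignments likewise gives ≥ 1 in every case.

Yes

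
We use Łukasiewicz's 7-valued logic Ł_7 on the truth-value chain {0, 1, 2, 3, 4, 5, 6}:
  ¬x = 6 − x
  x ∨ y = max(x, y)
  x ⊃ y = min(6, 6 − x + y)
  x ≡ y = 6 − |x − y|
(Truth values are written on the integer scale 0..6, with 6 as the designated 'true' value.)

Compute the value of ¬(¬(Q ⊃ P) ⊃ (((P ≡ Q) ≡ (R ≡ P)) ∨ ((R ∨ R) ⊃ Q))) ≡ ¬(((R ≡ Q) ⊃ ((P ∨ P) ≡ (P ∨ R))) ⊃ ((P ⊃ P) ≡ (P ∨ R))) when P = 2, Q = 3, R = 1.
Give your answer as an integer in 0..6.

2

Q ⊃ P = 3 ⊃ 2 = 5
¬(Q ⊃ P) = ¬5 = 1
P ≡ Q = 2 ≡ 3 = 5
R ≡ P = 1 ≡ 2 = 5
(P ≡ Q) ≡ (R ≡ P) = 5 ≡ 5 = 6
R ∨ R = 1 ∨ 1 = 1
(R ∨ R) ⊃ Q = 1 ⊃ 3 = 6
((P ≡ Q) ≡ (R ≡ P)) ∨ ((R ∨ R) ⊃ Q) = 6 ∨ 6 = 6
¬(Q ⊃ P) ⊃ (((P ≡ Q) ≡ (R ≡ P)) ∨ ((R ∨ R) ⊃ Q)) = 1 ⊃ 6 = 6
¬(¬(Q ⊃ P) ⊃ (((P ≡ Q) ≡ (R ≡ P)) ∨ ((R ∨ R) ⊃ Q))) = ¬6 = 0
R ≡ Q = 1 ≡ 3 = 4
P ∨ P = 2 ∨ 2 = 2
P ∨ R = 2 ∨ 1 = 2
(P ∨ P) ≡ (P ∨ R) = 2 ≡ 2 = 6
(R ≡ Q) ⊃ ((P ∨ P) ≡ (P ∨ R)) = 4 ⊃ 6 = 6
P ⊃ P = 2 ⊃ 2 = 6
P ∨ R = 2 ∨ 1 = 2
(P ⊃ P) ≡ (P ∨ R) = 6 ≡ 2 = 2
((R ≡ Q) ⊃ ((P ∨ P) ≡ (P ∨ R))) ⊃ ((P ⊃ P) ≡ (P ∨ R)) = 6 ⊃ 2 = 2
¬(((R ≡ Q) ⊃ ((P ∨ P) ≡ (P ∨ R))) ⊃ ((P ⊃ P) ≡ (P ∨ R))) = ¬2 = 4
¬(¬(Q ⊃ P) ⊃ (((P ≡ Q) ≡ (R ≡ P)) ∨ ((R ∨ R) ⊃ Q))) ≡ ¬(((R ≡ Q) ⊃ ((P ∨ P) ≡ (P ∨ R))) ⊃ ((P ⊃ P) ≡ (P ∨ R))) = 0 ≡ 4 = 2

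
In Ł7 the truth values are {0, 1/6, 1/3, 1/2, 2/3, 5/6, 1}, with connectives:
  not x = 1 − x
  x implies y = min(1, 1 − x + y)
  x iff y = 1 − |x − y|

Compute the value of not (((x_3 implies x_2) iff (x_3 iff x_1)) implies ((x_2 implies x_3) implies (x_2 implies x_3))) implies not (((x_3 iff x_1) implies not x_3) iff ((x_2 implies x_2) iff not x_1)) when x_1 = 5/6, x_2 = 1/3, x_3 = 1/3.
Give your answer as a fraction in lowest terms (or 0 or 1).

x_3 implies x_2 = 1/3 implies 1/3 = 1
x_3 iff x_1 = 1/3 iff 5/6 = 1/2
(x_3 implies x_2) iff (x_3 iff x_1) = 1 iff 1/2 = 1/2
x_2 implies x_3 = 1/3 implies 1/3 = 1
x_2 implies x_3 = 1/3 implies 1/3 = 1
(x_2 implies x_3) implies (x_2 implies x_3) = 1 implies 1 = 1
((x_3 implies x_2) iff (x_3 iff x_1)) implies ((x_2 implies x_3) implies (x_2 implies x_3)) = 1/2 implies 1 = 1
not (((x_3 implies x_2) iff (x_3 iff x_1)) implies ((x_2 implies x_3) implies (x_2 implies x_3))) = not 1 = 0
x_3 iff x_1 = 1/3 iff 5/6 = 1/2
not x_3 = not 1/3 = 2/3
(x_3 iff x_1) implies not x_3 = 1/2 implies 2/3 = 1
x_2 implies x_2 = 1/3 implies 1/3 = 1
not x_1 = not 5/6 = 1/6
(x_2 implies x_2) iff not x_1 = 1 iff 1/6 = 1/6
((x_3 iff x_1) implies not x_3) iff ((x_2 implies x_2) iff not x_1) = 1 iff 1/6 = 1/6
not (((x_3 iff x_1) implies not x_3) iff ((x_2 implies x_2) iff not x_1)) = not 1/6 = 5/6
not (((x_3 implies x_2) iff (x_3 iff x_1)) implies ((x_2 implies x_3) implies (x_2 implies x_3))) implies not (((x_3 iff x_1) implies not x_3) iff ((x_2 implies x_2) iff not x_1)) = 0 implies 5/6 = 1

1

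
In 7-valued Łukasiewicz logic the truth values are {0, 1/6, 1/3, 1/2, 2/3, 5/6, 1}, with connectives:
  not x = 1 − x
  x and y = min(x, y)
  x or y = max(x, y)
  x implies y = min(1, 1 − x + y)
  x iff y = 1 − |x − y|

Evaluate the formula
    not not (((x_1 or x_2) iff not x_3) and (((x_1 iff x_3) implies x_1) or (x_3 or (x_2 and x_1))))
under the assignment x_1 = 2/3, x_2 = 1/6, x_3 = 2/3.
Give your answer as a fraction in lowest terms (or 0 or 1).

x_1 or x_2 = 2/3 or 1/6 = 2/3
not x_3 = not 2/3 = 1/3
(x_1 or x_2) iff not x_3 = 2/3 iff 1/3 = 2/3
x_1 iff x_3 = 2/3 iff 2/3 = 1
(x_1 iff x_3) implies x_1 = 1 implies 2/3 = 2/3
x_2 and x_1 = 1/6 and 2/3 = 1/6
x_3 or (x_2 and x_1) = 2/3 or 1/6 = 2/3
((x_1 iff x_3) implies x_1) or (x_3 or (x_2 and x_1)) = 2/3 or 2/3 = 2/3
((x_1 or x_2) iff not x_3) and (((x_1 iff x_3) implies x_1) or (x_3 or (x_2 and x_1))) = 2/3 and 2/3 = 2/3
not (((x_1 or x_2) iff not x_3) and (((x_1 iff x_3) implies x_1) or (x_3 or (x_2 and x_1)))) = not 2/3 = 1/3
not not (((x_1 or x_2) iff not x_3) and (((x_1 iff x_3) implies x_1) or (x_3 or (x_2 and x_1)))) = not 1/3 = 2/3

2/3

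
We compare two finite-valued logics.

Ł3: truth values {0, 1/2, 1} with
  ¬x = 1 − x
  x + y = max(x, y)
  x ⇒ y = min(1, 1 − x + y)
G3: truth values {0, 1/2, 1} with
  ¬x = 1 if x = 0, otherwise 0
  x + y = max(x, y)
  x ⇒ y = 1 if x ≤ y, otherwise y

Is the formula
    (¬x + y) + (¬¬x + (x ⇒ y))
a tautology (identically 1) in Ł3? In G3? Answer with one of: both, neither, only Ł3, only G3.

In Ł3: at x = 1/2, y = 0 the value is 1/2 — not a tautology.
In G3: every assignment gives 1 — tautology.

only G3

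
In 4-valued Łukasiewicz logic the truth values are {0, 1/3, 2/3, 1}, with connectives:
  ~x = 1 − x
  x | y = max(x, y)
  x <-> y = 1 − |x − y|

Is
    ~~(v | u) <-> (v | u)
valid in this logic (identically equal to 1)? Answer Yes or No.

Yes

u = 0, v = 0 ↦ 1
u = 0, v = 1/3 ↦ 1
u = 0, v = 2/3 ↦ 1
u = 0, v = 1 ↦ 1
u = 1/3, v = 0 ↦ 1
u = 1/3, v = 1/3 ↦ 1
u = 1/3, v = 2/3 ↦ 1
u = 1/3, v = 1 ↦ 1
u = 2/3, v = 0 ↦ 1
u = 2/3, v = 1/3 ↦ 1
u = 2/3, v = 2/3 ↦ 1
u = 2/3, v = 1 ↦ 1
u = 1, v = 0 ↦ 1
u = 1, v = 1/3 ↦ 1
u = 1, v = 2/3 ↦ 1
u = 1, v = 1 ↦ 1
Every assignment gives a value ≥ 1.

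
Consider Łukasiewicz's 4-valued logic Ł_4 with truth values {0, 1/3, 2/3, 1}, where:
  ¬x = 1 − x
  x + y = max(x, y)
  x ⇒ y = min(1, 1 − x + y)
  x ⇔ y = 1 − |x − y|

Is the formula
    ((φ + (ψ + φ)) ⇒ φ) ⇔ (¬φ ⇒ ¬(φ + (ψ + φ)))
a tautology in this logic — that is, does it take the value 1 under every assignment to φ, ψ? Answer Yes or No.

φ = 0, ψ = 0 ↦ 1
φ = 0, ψ = 1/3 ↦ 1
φ = 0, ψ = 2/3 ↦ 1
φ = 0, ψ = 1 ↦ 1
φ = 1/3, ψ = 0 ↦ 1
φ = 1/3, ψ = 1/3 ↦ 1
φ = 1/3, ψ = 2/3 ↦ 1
φ = 1/3, ψ = 1 ↦ 1
φ = 2/3, ψ = 0 ↦ 1
φ = 2/3, ψ = 1/3 ↦ 1
φ = 2/3, ψ = 2/3 ↦ 1
φ = 2/3, ψ = 1 ↦ 1
φ = 1, ψ = 0 ↦ 1
φ = 1, ψ = 1/3 ↦ 1
φ = 1, ψ = 2/3 ↦ 1
φ = 1, ψ = 1 ↦ 1
Every assignment gives a value ≥ 1.

Yes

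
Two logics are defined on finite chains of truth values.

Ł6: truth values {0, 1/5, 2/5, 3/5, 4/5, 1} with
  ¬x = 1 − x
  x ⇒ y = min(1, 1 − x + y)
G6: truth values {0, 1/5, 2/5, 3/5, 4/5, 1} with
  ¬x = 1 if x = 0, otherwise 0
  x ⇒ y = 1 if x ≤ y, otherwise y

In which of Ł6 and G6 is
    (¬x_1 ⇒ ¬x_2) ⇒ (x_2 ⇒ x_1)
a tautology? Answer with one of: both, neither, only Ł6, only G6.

only Ł6

In Ł6: every assignment gives 1 — tautology.
In G6: at x_1 = 1/5, x_2 = 2/5 the value is 1/5 — not a tautology.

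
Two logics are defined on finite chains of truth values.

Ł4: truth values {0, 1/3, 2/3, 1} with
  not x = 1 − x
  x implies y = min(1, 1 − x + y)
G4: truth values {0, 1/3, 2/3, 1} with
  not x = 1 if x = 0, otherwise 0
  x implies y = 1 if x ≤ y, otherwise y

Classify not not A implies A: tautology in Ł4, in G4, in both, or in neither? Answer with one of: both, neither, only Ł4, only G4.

In Ł4: every assignment gives 1 — tautology.
In G4: at A = 1/3 the value is 1/3 — not a tautology.

only Ł4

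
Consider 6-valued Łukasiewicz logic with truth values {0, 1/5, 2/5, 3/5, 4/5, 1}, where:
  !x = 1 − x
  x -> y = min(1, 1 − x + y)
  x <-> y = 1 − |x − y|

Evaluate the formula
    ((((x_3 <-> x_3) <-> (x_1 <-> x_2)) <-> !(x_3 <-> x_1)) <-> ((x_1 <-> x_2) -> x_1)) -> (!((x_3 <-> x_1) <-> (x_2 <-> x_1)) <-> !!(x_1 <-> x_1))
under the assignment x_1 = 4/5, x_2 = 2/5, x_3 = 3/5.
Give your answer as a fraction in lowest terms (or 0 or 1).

x_3 <-> x_3 = 3/5 <-> 3/5 = 1
x_1 <-> x_2 = 4/5 <-> 2/5 = 3/5
(x_3 <-> x_3) <-> (x_1 <-> x_2) = 1 <-> 3/5 = 3/5
x_3 <-> x_1 = 3/5 <-> 4/5 = 4/5
!(x_3 <-> x_1) = !4/5 = 1/5
((x_3 <-> x_3) <-> (x_1 <-> x_2)) <-> !(x_3 <-> x_1) = 3/5 <-> 1/5 = 3/5
x_1 <-> x_2 = 4/5 <-> 2/5 = 3/5
(x_1 <-> x_2) -> x_1 = 3/5 -> 4/5 = 1
(((x_3 <-> x_3) <-> (x_1 <-> x_2)) <-> !(x_3 <-> x_1)) <-> ((x_1 <-> x_2) -> x_1) = 3/5 <-> 1 = 3/5
x_3 <-> x_1 = 3/5 <-> 4/5 = 4/5
x_2 <-> x_1 = 2/5 <-> 4/5 = 3/5
(x_3 <-> x_1) <-> (x_2 <-> x_1) = 4/5 <-> 3/5 = 4/5
!((x_3 <-> x_1) <-> (x_2 <-> x_1)) = !4/5 = 1/5
x_1 <-> x_1 = 4/5 <-> 4/5 = 1
!(x_1 <-> x_1) = !1 = 0
!!(x_1 <-> x_1) = !0 = 1
!((x_3 <-> x_1) <-> (x_2 <-> x_1)) <-> !!(x_1 <-> x_1) = 1/5 <-> 1 = 1/5
((((x_3 <-> x_3) <-> (x_1 <-> x_2)) <-> !(x_3 <-> x_1)) <-> ((x_1 <-> x_2) -> x_1)) -> (!((x_3 <-> x_1) <-> (x_2 <-> x_1)) <-> !!(x_1 <-> x_1)) = 3/5 -> 1/5 = 3/5

3/5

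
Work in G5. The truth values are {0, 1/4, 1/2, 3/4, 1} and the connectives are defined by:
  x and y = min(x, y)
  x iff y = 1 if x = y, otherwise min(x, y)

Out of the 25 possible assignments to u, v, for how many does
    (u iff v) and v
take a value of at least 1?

1

value 1: 1 assignment (counts)
value 3/4: 3 assignments
value 1/2: 5 assignments
value 1/4: 7 assignments
value 0: 9 assignments
So 1 of the 25 assignments meets the threshold.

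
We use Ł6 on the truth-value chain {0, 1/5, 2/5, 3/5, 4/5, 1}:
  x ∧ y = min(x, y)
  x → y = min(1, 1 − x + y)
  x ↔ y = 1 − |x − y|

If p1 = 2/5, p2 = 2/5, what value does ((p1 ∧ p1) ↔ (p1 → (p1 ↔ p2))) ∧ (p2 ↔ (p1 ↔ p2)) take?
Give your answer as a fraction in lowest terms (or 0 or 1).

p1 ∧ p1 = 2/5 ∧ 2/5 = 2/5
p1 ↔ p2 = 2/5 ↔ 2/5 = 1
p1 → (p1 ↔ p2) = 2/5 → 1 = 1
(p1 ∧ p1) ↔ (p1 → (p1 ↔ p2)) = 2/5 ↔ 1 = 2/5
p1 ↔ p2 = 2/5 ↔ 2/5 = 1
p2 ↔ (p1 ↔ p2) = 2/5 ↔ 1 = 2/5
((p1 ∧ p1) ↔ (p1 → (p1 ↔ p2))) ∧ (p2 ↔ (p1 ↔ p2)) = 2/5 ∧ 2/5 = 2/5

2/5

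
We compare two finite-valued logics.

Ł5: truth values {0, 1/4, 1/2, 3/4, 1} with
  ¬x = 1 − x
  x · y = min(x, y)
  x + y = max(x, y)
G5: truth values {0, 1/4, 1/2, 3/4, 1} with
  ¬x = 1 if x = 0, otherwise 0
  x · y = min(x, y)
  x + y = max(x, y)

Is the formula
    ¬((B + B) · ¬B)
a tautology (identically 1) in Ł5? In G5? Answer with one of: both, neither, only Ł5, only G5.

only G5

In Ł5: at B = 1/4 the value is 3/4 — not a tautology.
In G5: every assignment gives 1 — tautology.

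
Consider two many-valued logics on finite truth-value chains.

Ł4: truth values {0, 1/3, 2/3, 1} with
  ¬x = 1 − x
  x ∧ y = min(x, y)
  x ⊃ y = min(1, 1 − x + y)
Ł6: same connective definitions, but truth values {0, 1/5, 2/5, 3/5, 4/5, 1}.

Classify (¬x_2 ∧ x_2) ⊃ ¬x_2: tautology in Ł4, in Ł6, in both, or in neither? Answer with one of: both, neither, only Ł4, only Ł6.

In Ł4: every assignment gives 1 — tautology.
In Ł6: every assignment gives 1 — tautology.

both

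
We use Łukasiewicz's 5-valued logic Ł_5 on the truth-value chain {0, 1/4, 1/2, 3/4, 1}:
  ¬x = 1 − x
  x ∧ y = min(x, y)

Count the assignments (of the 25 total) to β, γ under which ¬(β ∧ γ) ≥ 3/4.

16

value 1: 9 assignments (counts)
value 3/4: 7 assignments (counts)
value 1/2: 5 assignments
value 1/4: 3 assignments
value 0: 1 assignment
So 16 of the 25 assignments meet the threshold.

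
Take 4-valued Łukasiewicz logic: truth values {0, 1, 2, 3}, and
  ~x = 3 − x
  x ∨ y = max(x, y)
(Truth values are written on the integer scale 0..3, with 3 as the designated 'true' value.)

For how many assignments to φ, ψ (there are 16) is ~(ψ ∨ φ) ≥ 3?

φ = 0, ψ = 0 ↦ 3  ≥
φ = 0, ψ = 1 ↦ 2  <
φ = 0, ψ = 2 ↦ 1  <
φ = 0, ψ = 3 ↦ 0  <
φ = 1, ψ = 0 ↦ 2  <
φ = 1, ψ = 1 ↦ 2  <
φ = 1, ψ = 2 ↦ 1  <
φ = 1, ψ = 3 ↦ 0  <
φ = 2, ψ = 0 ↦ 1  <
φ = 2, ψ = 1 ↦ 1  <
φ = 2, ψ = 2 ↦ 1  <
φ = 2, ψ = 3 ↦ 0  <
φ = 3, ψ = 0 ↦ 0  <
φ = 3, ψ = 1 ↦ 0  <
φ = 3, ψ = 2 ↦ 0  <
φ = 3, ψ = 3 ↦ 0  <
So 1 of the 16 assignments meets the threshold.

1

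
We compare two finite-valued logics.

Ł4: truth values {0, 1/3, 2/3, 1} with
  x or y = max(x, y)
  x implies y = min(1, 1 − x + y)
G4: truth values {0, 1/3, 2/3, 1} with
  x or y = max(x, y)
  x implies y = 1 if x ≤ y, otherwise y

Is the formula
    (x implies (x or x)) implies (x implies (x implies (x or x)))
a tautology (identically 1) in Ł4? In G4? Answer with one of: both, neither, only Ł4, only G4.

In Ł4: every assignment gives 1 — tautology.
In G4: every assignment gives 1 — tautology.

both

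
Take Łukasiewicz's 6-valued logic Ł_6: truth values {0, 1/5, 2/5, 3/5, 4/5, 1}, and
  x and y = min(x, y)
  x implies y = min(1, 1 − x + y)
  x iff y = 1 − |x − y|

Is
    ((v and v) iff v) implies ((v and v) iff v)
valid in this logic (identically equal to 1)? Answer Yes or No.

v = 0 ↦ 1
v = 1/5 ↦ 1
v = 2/5 ↦ 1
v = 3/5 ↦ 1
v = 4/5 ↦ 1
v = 1 ↦ 1
Every assignment gives a value ≥ 1.

Yes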